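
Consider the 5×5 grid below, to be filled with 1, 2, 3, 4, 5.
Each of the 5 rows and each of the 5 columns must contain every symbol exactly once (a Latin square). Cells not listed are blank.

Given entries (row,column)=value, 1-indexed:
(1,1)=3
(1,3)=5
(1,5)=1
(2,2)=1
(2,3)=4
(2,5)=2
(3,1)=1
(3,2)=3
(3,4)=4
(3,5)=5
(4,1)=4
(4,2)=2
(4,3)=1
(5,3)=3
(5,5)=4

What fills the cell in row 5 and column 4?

Row 1, column 2: row 1 has {1, 3, 5} and column 2 has {1, 2, 3}, leaving only 4.
Row 1, column 4: row 1 has {1, 3, 4, 5} and column 4 has {4}, leaving only 2.
Row 2, column 1: row 2 has {1, 2, 4} and column 1 has {1, 3, 4}, leaving only 5.
Row 2, column 4: row 2 has {1, 2, 4, 5} and column 4 has {2, 4}, leaving only 3.
Row 3, column 3: row 3 has {1, 3, 4, 5} and column 3 has {1, 3, 4, 5}, leaving only 2.
Row 4, column 4: row 4 has {1, 2, 4} and column 4 has {2, 3, 4}, leaving only 5.
Row 5 already has {3, 4} and column 4 already has {2, 3, 4, 5}, so row 5, column 4 must be 1.

1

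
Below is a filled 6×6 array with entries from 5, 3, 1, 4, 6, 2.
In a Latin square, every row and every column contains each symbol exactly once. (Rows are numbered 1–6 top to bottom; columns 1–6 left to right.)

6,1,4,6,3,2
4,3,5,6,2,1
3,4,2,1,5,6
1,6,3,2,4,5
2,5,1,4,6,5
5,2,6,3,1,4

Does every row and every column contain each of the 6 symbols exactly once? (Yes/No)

No

Row 1 contains 6 twice (at columns 1 and 4); row 5 is also not a permutation.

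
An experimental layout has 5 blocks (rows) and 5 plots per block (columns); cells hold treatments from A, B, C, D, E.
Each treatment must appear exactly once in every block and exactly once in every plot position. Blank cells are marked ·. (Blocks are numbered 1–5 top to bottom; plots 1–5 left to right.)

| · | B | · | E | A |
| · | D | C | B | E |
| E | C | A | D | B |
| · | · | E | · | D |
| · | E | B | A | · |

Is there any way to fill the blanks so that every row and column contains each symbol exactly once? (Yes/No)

Yes

No block or plot among the givens repeats a symbol, and propagating forced cells runs into no contradiction.
One valid completion exists (for instance, C B D E A / A D C B E / E C A D B / B A E C D / D E B A C).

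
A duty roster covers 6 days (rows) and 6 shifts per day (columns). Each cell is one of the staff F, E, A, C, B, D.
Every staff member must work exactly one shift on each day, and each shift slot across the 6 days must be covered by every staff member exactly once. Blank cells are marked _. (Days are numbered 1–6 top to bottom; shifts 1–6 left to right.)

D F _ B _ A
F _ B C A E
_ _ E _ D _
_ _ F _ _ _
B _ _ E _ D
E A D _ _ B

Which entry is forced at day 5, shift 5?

F

Day 1, shift 3: day 1 has {F, A, B, D} and shift 3 has {F, E, B, D}, leaving only C.
Day 1, shift 5: day 1 has {F, A, C, B, D} and shift 5 has {A, D}, leaving only E.
Day 2, shift 2: day 2 has {F, E, A, C, B} and shift 2 has {F, A}, leaving only D.
Day 4, shift 6: day 4 has {F} and shift 6 has {E, A, B, D}, leaving only C.
Day 3, shift 6: day 3 has {E, D} and shift 6 has {E, A, C, B, D}, leaving only F.
Day 3, shift 4: day 3 has {F, E, D} and shift 4 has {E, C, B}, leaving only A.
Day 3, shift 1: day 3 has {F, E, A, D} and shift 1 has {F, E, B, D}, leaving only C.
Day 3, shift 2: day 3 has {F, E, A, C, D} and shift 2 has {F, A, D}, leaving only B.
Day 4, shift 1: day 4 has {F, C} and shift 1 has {F, E, C, B, D}, leaving only A.
Day 4, shift 2: day 4 has {F, A, C} and shift 2 has {F, A, B, D}, leaving only E.
Day 4, shift 4: day 4 has {F, E, A, C} and shift 4 has {E, A, C, B}, leaving only D.
Day 4, shift 5: day 4 has {F, E, A, C, D} and shift 5 has {E, A, D}, leaving only B.
Day 5, shift 2: day 5 has {E, B, D} and shift 2 has {F, E, A, B, D}, leaving only C.
Day 5 already has {E, C, B, D} and shift 5 already has {E, A, B, D}, so day 5, shift 5 must be F.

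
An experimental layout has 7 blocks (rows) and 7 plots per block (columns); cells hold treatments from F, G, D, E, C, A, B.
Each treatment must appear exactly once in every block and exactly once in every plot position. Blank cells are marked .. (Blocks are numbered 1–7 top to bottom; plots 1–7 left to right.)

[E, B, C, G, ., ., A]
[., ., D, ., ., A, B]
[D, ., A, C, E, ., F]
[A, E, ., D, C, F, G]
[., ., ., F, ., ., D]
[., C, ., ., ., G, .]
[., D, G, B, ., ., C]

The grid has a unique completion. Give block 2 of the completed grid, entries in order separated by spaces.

Block 2, plot 4: block 2 has {D, A, B} and plot 4 has {F, G, D, C, B}, leaving only E.
Block 1, plot 6: block 1 has {G, E, C, A, B} and plot 6 has {F, G, A}, leaving only D.
Block 1, plot 5: block 1 has {G, D, E, C, A, B} and plot 5 has {E, C}, leaving only F.
Block 2, plot 5: block 2 has {D, E, A, B} and plot 5 has {F, E, C}, leaving only G.
Block 2, plot 2: block 2 has {G, D, E, A, B} and plot 2 has {D, E, C, B}, leaving only F.
Block 2, plot 1: block 2 has {F, G, D, E, A, B} and plot 1 has {D, E, A}, leaving only C.
So block 2 reads: C F D E G A B.

C F D E G A B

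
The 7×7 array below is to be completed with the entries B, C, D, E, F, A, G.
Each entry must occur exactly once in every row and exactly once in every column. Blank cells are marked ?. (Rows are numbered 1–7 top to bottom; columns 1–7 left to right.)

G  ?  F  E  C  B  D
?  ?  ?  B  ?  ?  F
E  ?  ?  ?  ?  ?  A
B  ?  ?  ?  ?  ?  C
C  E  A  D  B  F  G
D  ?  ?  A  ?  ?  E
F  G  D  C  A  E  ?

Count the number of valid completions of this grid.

8

Row 1, column 2: eliminating its row and column leaves {A}.
Row 2, column 1: eliminating its row and column leaves {A}.
Row 2, column 2: eliminating its row and column leaves {C, D, A}.
Row 2, column 3: eliminating its row and column leaves {C, E, G}.
Row 2, column 5: eliminating its row and column leaves {D, E, G}.
Row 2, column 6: eliminating its row and column leaves {C, D, A, G}.
Row 3, column 2: eliminating its row and column leaves {B, C, D, F}.
Row 3, column 3: eliminating its row and column leaves {B, C, G}.
Row 3, column 4: eliminating its row and column leaves {F, G}.
Row 3, column 5: eliminating its row and column leaves {D, F, G}.
Row 3, column 6: eliminating its row and column leaves {C, D, G}.
Row 4, column 2: eliminating its row and column leaves {D, F, A}.
Row 4, column 3: eliminating its row and column leaves {E, G}.
Row 4, column 4: eliminating its row and column leaves {F, G}.
Row 4, column 5: eliminating its row and column leaves {D, E, F, G}.
Row 4, column 6: eliminating its row and column leaves {D, A, G}.
Row 6, column 2: eliminating its row and column leaves {B, C, F}.
Row 6, column 3: eliminating its row and column leaves {B, C, G}.
Row 6, column 5: eliminating its row and column leaves {F, G}.
Row 6, column 6: eliminating its row and column leaves {C, G}.
Row 7, column 7: eliminating its row and column leaves {B}.
Enumerating the assignments across these blanks that avoid any row or column repeat gives 8 completions.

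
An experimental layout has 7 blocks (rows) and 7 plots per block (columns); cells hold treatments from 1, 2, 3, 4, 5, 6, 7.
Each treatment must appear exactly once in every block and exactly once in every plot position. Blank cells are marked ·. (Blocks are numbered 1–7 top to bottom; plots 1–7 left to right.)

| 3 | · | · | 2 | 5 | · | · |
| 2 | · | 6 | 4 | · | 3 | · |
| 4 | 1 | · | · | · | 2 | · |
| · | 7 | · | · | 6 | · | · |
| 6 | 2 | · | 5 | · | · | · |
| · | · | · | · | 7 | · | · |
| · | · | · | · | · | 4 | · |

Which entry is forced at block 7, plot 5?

Block 2, plot 2: block 2 has {2, 3, 4, 6} and plot 2 has {1, 2, 7}, leaving only 5.
Block 2, plot 5: block 2 has {2, 3, 4, 5, 6} and plot 5 has {5, 6, 7}, leaving only 1.
Block 2, plot 7: block 2 has {1, 2, 3, 4, 5, 6} and plot 7 has {}, leaving only 7.
Block 3, plot 5: block 3 has {1, 2, 4} and plot 5 has {1, 5, 6, 7}, leaving only 3.
Block 7 already has {4} and plot 5 already has {1, 3, 5, 6, 7}, so block 7, plot 5 must be 2.

2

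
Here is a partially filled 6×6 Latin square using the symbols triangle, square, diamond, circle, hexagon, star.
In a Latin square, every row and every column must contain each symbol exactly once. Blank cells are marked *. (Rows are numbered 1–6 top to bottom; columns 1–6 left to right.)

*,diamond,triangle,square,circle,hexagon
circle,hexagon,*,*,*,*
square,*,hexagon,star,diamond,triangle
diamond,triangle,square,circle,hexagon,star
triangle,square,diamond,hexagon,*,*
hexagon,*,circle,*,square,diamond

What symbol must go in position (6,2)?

star

Row 6 already has {square, diamond, circle, hexagon} and column 2 already has {triangle, square, diamond, hexagon}, so row 6, column 2 must be star.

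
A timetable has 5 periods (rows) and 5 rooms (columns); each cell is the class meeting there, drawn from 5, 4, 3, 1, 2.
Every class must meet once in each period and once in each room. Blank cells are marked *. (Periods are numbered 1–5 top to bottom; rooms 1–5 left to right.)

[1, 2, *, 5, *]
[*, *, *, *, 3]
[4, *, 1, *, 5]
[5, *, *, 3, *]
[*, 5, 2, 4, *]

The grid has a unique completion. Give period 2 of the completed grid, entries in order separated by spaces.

Period 2, room 1: period 2 has {3} and room 1 has {5, 4, 1}, leaving only 2.
Period 2, room 4: period 2 has {3, 2} and room 4 has {5, 4, 3}, leaving only 1.
Period 2, room 2: period 2 has {3, 1, 2} and room 2 has {5, 2}, leaving only 4.
Period 2, room 3: period 2 has {4, 3, 1, 2} and room 3 has {1, 2}, leaving only 5.
So period 2 reads: 2 4 5 1 3.

2 4 5 1 3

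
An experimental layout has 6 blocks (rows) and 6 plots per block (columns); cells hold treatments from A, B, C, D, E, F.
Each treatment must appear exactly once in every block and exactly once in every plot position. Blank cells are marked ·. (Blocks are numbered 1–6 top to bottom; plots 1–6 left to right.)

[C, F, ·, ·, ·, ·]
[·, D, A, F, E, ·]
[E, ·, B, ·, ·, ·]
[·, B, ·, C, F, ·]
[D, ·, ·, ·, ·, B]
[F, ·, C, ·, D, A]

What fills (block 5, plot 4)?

Block 2, plot 1: block 2 has {A, D, E, F} and plot 1 has {C, D, E, F}, leaving only B.
Block 2, plot 6: block 2 has {A, B, D, E, F} and plot 6 has {A, B}, leaving only C.
Block 4, plot 1: block 4 has {B, C, F} and plot 1 has {B, C, D, E, F}, leaving only A.
Block 6, plot 2: block 6 has {A, C, D, F} and plot 2 has {B, D, F}, leaving only E.
Block 6, plot 4: block 6 has {A, C, D, E, F} and plot 4 has {C, F}, leaving only B.
Block 5, plot 4 is narrowed to {A, E}.
If it were A, then block 1, plot 6 would be left with no valid symbol.
So block 5, plot 4 must be E.

E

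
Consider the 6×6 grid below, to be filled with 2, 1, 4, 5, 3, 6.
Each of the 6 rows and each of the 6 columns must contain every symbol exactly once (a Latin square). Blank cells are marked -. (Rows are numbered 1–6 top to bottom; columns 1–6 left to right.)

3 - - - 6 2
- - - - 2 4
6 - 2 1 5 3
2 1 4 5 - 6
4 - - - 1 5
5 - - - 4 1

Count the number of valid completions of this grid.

4

Row 1, column 2: eliminating its row and column leaves {4, 5}.
Row 1, column 3: eliminating its row and column leaves {1, 5}.
Row 1, column 4: eliminating its row and column leaves {4}.
Row 2, column 1: eliminating its row and column leaves {1}.
Row 2, column 2: eliminating its row and column leaves {5, 3, 6}.
Row 2, column 3: eliminating its row and column leaves {1, 5, 3, 6}.
Row 2, column 4: eliminating its row and column leaves {3, 6}.
Row 3, column 2: eliminating its row and column leaves {4}.
Row 4, column 5: eliminating its row and column leaves {3}.
Row 5, column 2: eliminating its row and column leaves {2, 3, 6}.
Row 5, column 3: eliminating its row and column leaves {3, 6}.
Row 5, column 4: eliminating its row and column leaves {2, 3, 6}.
Row 6, column 2: eliminating its row and column leaves {2, 3, 6}.
Row 6, column 3: eliminating its row and column leaves {3, 6}.
Row 6, column 4: eliminating its row and column leaves {2, 3, 6}.
Enumerating the assignments across these blanks that avoid any row or column repeat gives 4 completions.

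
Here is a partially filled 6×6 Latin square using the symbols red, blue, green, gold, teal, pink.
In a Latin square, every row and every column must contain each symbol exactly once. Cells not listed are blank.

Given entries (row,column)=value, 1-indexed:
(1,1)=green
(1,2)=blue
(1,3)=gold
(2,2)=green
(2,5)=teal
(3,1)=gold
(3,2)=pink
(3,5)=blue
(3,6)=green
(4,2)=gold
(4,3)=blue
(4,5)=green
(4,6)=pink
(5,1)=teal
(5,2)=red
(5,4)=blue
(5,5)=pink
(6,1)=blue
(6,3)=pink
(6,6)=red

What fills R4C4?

Row 1, column 5: row 1 has {blue, green, gold} and column 5 has {blue, green, teal, pink}, leaving only red.
Row 1, column 6: row 1 has {red, blue, green, gold} and column 6 has {red, green, pink}, leaving only teal.
Row 1, column 4: row 1 has {red, blue, green, gold, teal} and column 4 has {blue}, leaving only pink.
Row 2, column 3: row 2 has {green, teal} and column 3 has {blue, gold, pink}, leaving only red.
Row 2, column 1: row 2 has {red, green, teal} and column 1 has {blue, green, gold, teal}, leaving only pink.
Row 2, column 4: row 2 has {red, green, teal, pink} and column 4 has {blue, pink}, leaving only gold.
Row 2, column 6: row 2 has {red, green, gold, teal, pink} and column 6 has {red, green, teal, pink}, leaving only blue.
Row 3, column 3: row 3 has {blue, green, gold, pink} and column 3 has {red, blue, gold, pink}, leaving only teal.
Row 3, column 4: row 3 has {blue, green, gold, teal, pink} and column 4 has {blue, gold, pink}, leaving only red.
Row 4 already has {blue, green, gold, pink} and column 4 already has {red, blue, gold, pink}, so row 4, column 4 must be teal.

teal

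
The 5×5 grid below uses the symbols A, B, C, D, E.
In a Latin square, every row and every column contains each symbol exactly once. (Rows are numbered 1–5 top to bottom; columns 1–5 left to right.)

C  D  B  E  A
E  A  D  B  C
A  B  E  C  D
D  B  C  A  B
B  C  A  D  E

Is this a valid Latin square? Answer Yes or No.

Column 2 contains B twice (at rows 3 and 4), so it is not a permutation.

No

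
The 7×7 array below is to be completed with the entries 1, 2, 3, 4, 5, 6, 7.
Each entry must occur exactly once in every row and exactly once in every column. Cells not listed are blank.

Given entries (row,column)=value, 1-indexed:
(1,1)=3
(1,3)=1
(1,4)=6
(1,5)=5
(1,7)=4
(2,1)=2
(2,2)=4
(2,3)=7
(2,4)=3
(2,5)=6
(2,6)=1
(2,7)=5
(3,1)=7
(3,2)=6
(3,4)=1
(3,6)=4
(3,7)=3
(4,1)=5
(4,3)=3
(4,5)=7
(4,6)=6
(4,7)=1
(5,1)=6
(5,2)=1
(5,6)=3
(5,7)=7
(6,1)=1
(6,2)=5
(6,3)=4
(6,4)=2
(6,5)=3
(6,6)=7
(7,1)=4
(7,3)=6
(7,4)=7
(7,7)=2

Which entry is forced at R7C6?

Row 7 already has {2, 4, 6, 7} and column 6 already has {1, 3, 4, 6, 7}, so row 7, column 6 must be 5.

5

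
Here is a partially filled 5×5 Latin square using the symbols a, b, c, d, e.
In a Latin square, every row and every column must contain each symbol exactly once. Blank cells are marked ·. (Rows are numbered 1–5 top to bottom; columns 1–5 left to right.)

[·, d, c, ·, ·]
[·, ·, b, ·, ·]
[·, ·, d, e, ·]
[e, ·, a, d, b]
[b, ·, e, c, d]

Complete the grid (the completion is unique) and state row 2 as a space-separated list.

Row 2, column 4: row 2 has {b} and column 4 has {c, d, e}, leaving only a.
Row 1, column 1: row 1 has {c, d} and column 1 has {b, e}, leaving only a.
Row 1, column 4: row 1 has {a, c, d} and column 4 has {a, c, d, e}, leaving only b.
Row 1, column 5: row 1 has {a, b, c, d} and column 5 has {b, d}, leaving only e.
Row 2, column 5: row 2 has {a, b} and column 5 has {b, d, e}, leaving only c.
Row 2, column 1: row 2 has {a, b, c} and column 1 has {a, b, e}, leaving only d.
Row 2, column 2: row 2 has {a, b, c, d} and column 2 has {d}, leaving only e.
So row 2 reads: d e b a c.

d e b a c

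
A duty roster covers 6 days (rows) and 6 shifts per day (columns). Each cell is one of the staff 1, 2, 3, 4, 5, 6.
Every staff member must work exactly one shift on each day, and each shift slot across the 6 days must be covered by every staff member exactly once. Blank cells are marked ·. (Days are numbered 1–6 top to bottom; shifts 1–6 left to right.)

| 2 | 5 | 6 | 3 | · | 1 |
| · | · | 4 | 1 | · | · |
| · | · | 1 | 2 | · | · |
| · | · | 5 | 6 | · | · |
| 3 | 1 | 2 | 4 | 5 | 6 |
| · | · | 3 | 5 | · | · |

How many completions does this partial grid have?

Day 1, shift 5: eliminating its day and shift leaves {4}.
Day 2, shift 1: eliminating its day and shift leaves {5, 6}.
Day 2, shift 2: eliminating its day and shift leaves {2, 3, 6}.
Day 2, shift 5: eliminating its day and shift leaves {2, 3, 6}.
Day 2, shift 6: eliminating its day and shift leaves {2, 3, 5}.
Day 3, shift 1: eliminating its day and shift leaves {4, 5, 6}.
Day 3, shift 2: eliminating its day and shift leaves {3, 4, 6}.
Day 3, shift 5: eliminating its day and shift leaves {3, 4, 6}.
Day 3, shift 6: eliminating its day and shift leaves {3, 4, 5}.
Day 4, shift 1: eliminating its day and shift leaves {1, 4}.
Day 4, shift 2: eliminating its day and shift leaves {2, 3, 4}.
Day 4, shift 5: eliminating its day and shift leaves {1, 2, 3, 4}.
Day 4, shift 6: eliminating its day and shift leaves {2, 3, 4}.
Day 6, shift 1: eliminating its day and shift leaves {1, 4, 6}.
Day 6, shift 2: eliminating its day and shift leaves {2, 4, 6}.
Day 6, shift 5: eliminating its day and shift leaves {1, 2, 4, 6}.
Day 6, shift 6: eliminating its day and shift leaves {2, 4}.
Enumerating the assignments across these blanks that avoid any day or shift repeat gives 14 completions.

14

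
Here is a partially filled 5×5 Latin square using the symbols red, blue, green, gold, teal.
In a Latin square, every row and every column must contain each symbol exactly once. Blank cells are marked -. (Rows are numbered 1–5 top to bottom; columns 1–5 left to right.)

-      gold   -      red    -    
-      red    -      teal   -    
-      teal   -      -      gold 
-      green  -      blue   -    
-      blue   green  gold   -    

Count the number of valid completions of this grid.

5

Row 1, column 1: eliminating its row and column leaves {blue, green, teal}.
Row 1, column 3: eliminating its row and column leaves {blue, teal}.
Row 1, column 5: eliminating its row and column leaves {blue, green, teal}.
Row 2, column 1: eliminating its row and column leaves {blue, green, gold}.
Row 2, column 3: eliminating its row and column leaves {blue, gold}.
Row 2, column 5: eliminating its row and column leaves {blue, green}.
Row 3, column 1: eliminating its row and column leaves {red, blue, green}.
Row 3, column 3: eliminating its row and column leaves {red, blue}.
Row 3, column 4: eliminating its row and column leaves {green}.
Row 4, column 1: eliminating its row and column leaves {red, gold, teal}.
Row 4, column 3: eliminating its row and column leaves {red, gold, teal}.
Row 4, column 5: eliminating its row and column leaves {red, teal}.
Row 5, column 1: eliminating its row and column leaves {red, teal}.
Row 5, column 5: eliminating its row and column leaves {red, teal}.
Enumerating the assignments across these blanks that avoid any row or column repeat gives 5 completions.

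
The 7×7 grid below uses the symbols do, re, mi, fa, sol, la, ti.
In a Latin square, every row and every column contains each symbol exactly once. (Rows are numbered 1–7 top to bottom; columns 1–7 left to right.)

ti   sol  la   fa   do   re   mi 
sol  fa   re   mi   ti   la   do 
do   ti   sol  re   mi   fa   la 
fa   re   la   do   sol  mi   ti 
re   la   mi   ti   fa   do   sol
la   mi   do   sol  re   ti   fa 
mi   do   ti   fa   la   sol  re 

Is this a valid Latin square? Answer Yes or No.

No

Every row is a permutation, but column 4 contains fa twice (at rows 1 and 7).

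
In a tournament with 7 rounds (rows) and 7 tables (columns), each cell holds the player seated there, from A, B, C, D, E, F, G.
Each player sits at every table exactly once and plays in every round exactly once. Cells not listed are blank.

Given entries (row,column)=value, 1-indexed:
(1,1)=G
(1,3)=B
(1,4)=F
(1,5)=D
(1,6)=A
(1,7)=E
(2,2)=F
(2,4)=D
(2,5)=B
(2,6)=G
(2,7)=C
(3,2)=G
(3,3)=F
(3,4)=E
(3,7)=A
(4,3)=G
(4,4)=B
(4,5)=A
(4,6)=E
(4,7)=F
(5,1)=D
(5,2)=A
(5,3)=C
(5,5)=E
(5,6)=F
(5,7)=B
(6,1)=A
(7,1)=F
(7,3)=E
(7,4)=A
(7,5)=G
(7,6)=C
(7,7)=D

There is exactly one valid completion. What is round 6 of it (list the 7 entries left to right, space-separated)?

A E D C F B G

Round 6, table 3: round 6 has {A} and table 3 has {B, C, E, F, G}, leaving only D.
Round 6, table 6: round 6 has {A, D} and table 6 has {A, C, E, F, G}, leaving only B.
Round 6, table 7: round 6 has {A, B, D} and table 7 has {A, B, C, D, E, F}, leaving only G.
Round 6, table 4: round 6 has {A, B, D, G} and table 4 has {A, B, D, E, F}, leaving only C.
Round 6, table 2: round 6 has {A, B, C, D, G} and table 2 has {A, F, G}, leaving only E.
Round 6, table 5: round 6 has {A, B, C, D, E, G} and table 5 has {A, B, D, E, G}, leaving only F.
So round 6 reads: A E D C F B G.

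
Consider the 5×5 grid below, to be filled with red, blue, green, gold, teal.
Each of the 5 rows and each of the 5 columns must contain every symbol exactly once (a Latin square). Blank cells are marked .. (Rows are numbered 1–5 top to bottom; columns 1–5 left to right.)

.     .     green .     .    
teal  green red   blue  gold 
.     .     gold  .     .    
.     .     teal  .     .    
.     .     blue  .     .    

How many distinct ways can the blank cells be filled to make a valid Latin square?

56

Row 1, column 1: eliminating its row and column leaves {red, blue, gold}.
Row 1, column 2: eliminating its row and column leaves {red, blue, gold, teal}.
Row 1, column 4: eliminating its row and column leaves {red, gold, teal}.
Row 1, column 5: eliminating its row and column leaves {red, blue, teal}.
Row 3, column 1: eliminating its row and column leaves {red, blue, green}.
Row 3, column 2: eliminating its row and column leaves {red, blue, teal}.
Row 3, column 4: eliminating its row and column leaves {red, green, teal}.
Row 3, column 5: eliminating its row and column leaves {red, blue, green, teal}.
Row 4, column 1: eliminating its row and column leaves {red, blue, green, gold}.
Row 4, column 2: eliminating its row and column leaves {red, blue, gold}.
Row 4, column 4: eliminating its row and column leaves {red, green, gold}.
Row 4, column 5: eliminating its row and column leaves {red, blue, green}.
Row 5, column 1: eliminating its row and column leaves {red, green, gold}.
Row 5, column 2: eliminating its row and column leaves {red, gold, teal}.
Row 5, column 4: eliminating its row and column leaves {red, green, gold, teal}.
Row 5, column 5: eliminating its row and column leaves {red, green, teal}.
Enumerating the assignments across these blanks that avoid any row or column repeat gives 56 completions.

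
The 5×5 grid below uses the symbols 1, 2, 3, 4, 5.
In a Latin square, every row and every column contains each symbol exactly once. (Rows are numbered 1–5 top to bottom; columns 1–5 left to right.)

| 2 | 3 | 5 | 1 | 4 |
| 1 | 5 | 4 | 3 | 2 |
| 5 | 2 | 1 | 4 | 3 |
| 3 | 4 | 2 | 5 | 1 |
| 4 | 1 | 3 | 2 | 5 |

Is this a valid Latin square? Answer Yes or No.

Yes

Each row is a permutation of the 5 symbols, and so is each column.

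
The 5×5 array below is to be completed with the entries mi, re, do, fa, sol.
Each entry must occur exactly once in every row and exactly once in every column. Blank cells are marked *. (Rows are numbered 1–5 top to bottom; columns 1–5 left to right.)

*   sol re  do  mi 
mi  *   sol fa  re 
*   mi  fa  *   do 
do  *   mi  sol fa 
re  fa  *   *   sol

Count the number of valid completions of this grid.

1

Row 1, column 1: eliminating its row and column leaves {fa}.
Row 2, column 2: eliminating its row and column leaves {do}.
Row 3, column 1: eliminating its row and column leaves {sol}.
Row 3, column 4: eliminating its row and column leaves {re}.
Row 4, column 2: eliminating its row and column leaves {re}.
Row 5, column 3: eliminating its row and column leaves {do}.
Row 5, column 4: eliminating its row and column leaves {mi}.
Only one assignment across all blanks avoids any row or column repeat, giving 1 completion.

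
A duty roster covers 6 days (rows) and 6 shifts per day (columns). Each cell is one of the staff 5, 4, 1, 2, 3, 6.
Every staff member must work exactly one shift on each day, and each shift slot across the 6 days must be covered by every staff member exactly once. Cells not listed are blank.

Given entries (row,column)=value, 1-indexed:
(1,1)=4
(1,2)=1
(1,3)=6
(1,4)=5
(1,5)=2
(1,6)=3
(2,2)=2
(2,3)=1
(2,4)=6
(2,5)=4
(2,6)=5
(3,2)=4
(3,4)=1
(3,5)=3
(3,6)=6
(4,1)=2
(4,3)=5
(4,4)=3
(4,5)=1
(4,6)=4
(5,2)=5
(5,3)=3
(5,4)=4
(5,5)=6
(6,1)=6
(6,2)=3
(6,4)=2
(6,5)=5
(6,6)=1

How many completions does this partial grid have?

Day 2, shift 1: eliminating its day and shift leaves {3}.
Day 3, shift 1: eliminating its day and shift leaves {5}.
Day 3, shift 3: eliminating its day and shift leaves {2}.
Day 4, shift 2: eliminating its day and shift leaves {6}.
Day 5, shift 1: eliminating its day and shift leaves {1}.
Day 5, shift 6: eliminating its day and shift leaves {2}.
Day 6, shift 3: eliminating its day and shift leaves {4}.
Only one assignment across all blanks avoids any day or shift repeat, giving 1 completion.

1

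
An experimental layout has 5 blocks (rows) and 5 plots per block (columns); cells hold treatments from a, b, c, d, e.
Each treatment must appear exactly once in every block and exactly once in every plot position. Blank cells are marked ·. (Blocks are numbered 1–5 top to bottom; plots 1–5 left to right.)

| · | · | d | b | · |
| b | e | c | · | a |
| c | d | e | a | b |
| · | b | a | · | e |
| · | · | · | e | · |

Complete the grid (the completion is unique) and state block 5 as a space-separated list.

Block 5, plot 3: block 5 has {e} and plot 3 has {a, c, d, e}, leaving only b.
Block 1, plot 5: block 1 has {b, d} and plot 5 has {a, b, e}, leaving only c.
Block 5, plot 5: block 5 has {b, e} and plot 5 has {a, b, c, e}, leaving only d.
Block 5, plot 1: block 5 has {b, d, e} and plot 1 has {b, c}, leaving only a.
Block 5, plot 2: block 5 has {a, b, d, e} and plot 2 has {b, d, e}, leaving only c.
So block 5 reads: a c b e d.

a c b e d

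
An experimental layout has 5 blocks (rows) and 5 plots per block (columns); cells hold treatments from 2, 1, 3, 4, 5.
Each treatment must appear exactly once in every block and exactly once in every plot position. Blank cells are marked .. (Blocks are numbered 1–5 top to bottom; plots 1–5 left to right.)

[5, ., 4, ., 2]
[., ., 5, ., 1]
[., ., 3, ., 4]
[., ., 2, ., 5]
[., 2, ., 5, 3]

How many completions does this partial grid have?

3

Block 1, plot 2: eliminating its block and plot leaves {1, 3}.
Block 1, plot 4: eliminating its block and plot leaves {1, 3}.
Block 2, plot 1: eliminating its block and plot leaves {2, 3, 4}.
Block 2, plot 2: eliminating its block and plot leaves {3, 4}.
Block 2, plot 4: eliminating its block and plot leaves {2, 3, 4}.
Block 3, plot 1: eliminating its block and plot leaves {2, 1}.
Block 3, plot 2: eliminating its block and plot leaves {1, 5}.
Block 3, plot 4: eliminating its block and plot leaves {2, 1}.
Block 4, plot 1: eliminating its block and plot leaves {1, 3, 4}.
Block 4, plot 2: eliminating its block and plot leaves {1, 3, 4}.
Block 4, plot 4: eliminating its block and plot leaves {1, 3, 4}.
Block 5, plot 1: eliminating its block and plot leaves {1, 4}.
Block 5, plot 3: eliminating its block and plot leaves {1}.
Enumerating the assignments across these blanks that avoid any block or plot repeat gives 3 completions.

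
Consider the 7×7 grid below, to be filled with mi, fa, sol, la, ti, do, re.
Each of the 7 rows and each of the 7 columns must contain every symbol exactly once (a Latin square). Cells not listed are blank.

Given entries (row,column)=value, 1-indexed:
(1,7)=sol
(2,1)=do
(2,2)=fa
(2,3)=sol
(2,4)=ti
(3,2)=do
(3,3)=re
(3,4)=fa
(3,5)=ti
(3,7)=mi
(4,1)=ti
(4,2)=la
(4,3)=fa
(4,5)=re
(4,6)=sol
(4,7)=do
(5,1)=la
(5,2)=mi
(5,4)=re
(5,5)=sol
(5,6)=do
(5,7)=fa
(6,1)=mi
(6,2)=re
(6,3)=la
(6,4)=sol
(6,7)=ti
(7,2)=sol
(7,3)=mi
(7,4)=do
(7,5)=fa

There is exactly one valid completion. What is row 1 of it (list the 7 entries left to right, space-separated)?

fa ti do la mi re sol

Row 1, column 2: row 1 has {sol} and column 2 has {mi, fa, sol, la, do, re}, leaving only ti.
Row 1, column 3: row 1 has {sol, ti} and column 3 has {mi, fa, sol, la, re}, leaving only do.
Row 3, column 1: row 3 has {mi, fa, ti, do, re} and column 1 has {mi, la, ti, do}, leaving only sol.
Row 3, column 6: row 3 has {mi, fa, sol, ti, do, re} and column 6 has {sol, do}, leaving only la.
Row 4, column 4: row 4 has {fa, sol, la, ti, do, re} and column 4 has {fa, sol, ti, do, re}, leaving only mi.
Row 1, column 4: row 1 has {sol, ti, do} and column 4 has {mi, fa, sol, ti, do, re}, leaving only la.
Row 1, column 5: row 1 has {sol, la, ti, do} and column 5 has {fa, sol, ti, re}, leaving only mi.
Row 2, column 5: row 2 has {fa, sol, ti, do} and column 5 has {mi, fa, sol, ti, re}, leaving only la.
Row 2, column 7: row 2 has {fa, sol, la, ti, do} and column 7 has {mi, fa, sol, ti, do}, leaving only re.
Row 2, column 6: row 2 has {fa, sol, la, ti, do, re} and column 6 has {sol, la, do}, leaving only mi.
Row 5, column 3: row 5 has {mi, fa, sol, la, do, re} and column 3 has {mi, fa, sol, la, do, re}, leaving only ti.
Row 6, column 5: row 6 has {mi, sol, la, ti, re} and column 5 has {mi, fa, sol, la, ti, re}, leaving only do.
Row 6, column 6: row 6 has {mi, sol, la, ti, do, re} and column 6 has {mi, sol, la, do}, leaving only fa.
Row 1, column 6: row 1 has {mi, sol, la, ti, do} and column 6 has {mi, fa, sol, la, do}, leaving only re.
Row 1, column 1: row 1 has {mi, sol, la, ti, do, re} and column 1 has {mi, sol, la, ti, do}, leaving only fa.
So row 1 reads: fa ti do la mi re sol.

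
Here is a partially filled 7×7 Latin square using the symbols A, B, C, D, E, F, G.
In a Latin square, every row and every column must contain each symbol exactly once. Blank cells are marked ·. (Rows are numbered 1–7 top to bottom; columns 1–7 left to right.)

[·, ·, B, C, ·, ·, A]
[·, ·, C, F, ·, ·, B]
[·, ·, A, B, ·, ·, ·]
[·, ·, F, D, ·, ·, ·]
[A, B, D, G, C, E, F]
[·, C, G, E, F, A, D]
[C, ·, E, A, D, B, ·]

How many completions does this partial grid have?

9

Row 1, column 1: eliminating its row and column leaves {D, E, F, G}.
Row 1, column 2: eliminating its row and column leaves {D, E, F, G}.
Row 1, column 5: eliminating its row and column leaves {E, G}.
Row 1, column 6: eliminating its row and column leaves {D, F, G}.
Row 2, column 1: eliminating its row and column leaves {D, E, G}.
Row 2, column 2: eliminating its row and column leaves {A, D, E, G}.
Row 2, column 5: eliminating its row and column leaves {A, E, G}.
Row 2, column 6: eliminating its row and column leaves {D, G}.
Row 3, column 1: eliminating its row and column leaves {D, E, F, G}.
Row 3, column 2: eliminating its row and column leaves {D, E, F, G}.
Row 3, column 5: eliminating its row and column leaves {E, G}.
Row 3, column 6: eliminating its row and column leaves {C, D, F, G}.
Row 3, column 7: eliminating its row and column leaves {C, E, G}.
Row 4, column 1: eliminating its row and column leaves {B, E, G}.
Row 4, column 2: eliminating its row and column leaves {A, E, G}.
Row 4, column 5: eliminating its row and column leaves {A, B, E, G}.
Row 4, column 6: eliminating its row and column leaves {C, G}.
Row 4, column 7: eliminating its row and column leaves {C, E, G}.
Row 6, column 1: eliminating its row and column leaves {B}.
Row 7, column 2: eliminating its row and column leaves {F, G}.
Row 7, column 7: eliminating its row and column leaves {G}.
Enumerating the assignments across these blanks that avoid any row or column repeat gives 9 completions.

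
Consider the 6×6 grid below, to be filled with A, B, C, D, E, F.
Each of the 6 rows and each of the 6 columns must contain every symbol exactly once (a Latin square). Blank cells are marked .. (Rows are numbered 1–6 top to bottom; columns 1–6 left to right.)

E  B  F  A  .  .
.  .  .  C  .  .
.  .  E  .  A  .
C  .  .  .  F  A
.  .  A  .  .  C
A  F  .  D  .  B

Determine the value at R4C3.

B

Row 1, column 6: row 1 has {A, B, E, F} and column 6 has {A, B, C}, leaving only D.
Row 1, column 5: row 1 has {A, B, D, E, F} and column 5 has {A, F}, leaving only C.
Row 3, column 6: row 3 has {A, E} and column 6 has {A, B, C, D}, leaving only F.
Row 2, column 6: row 2 has {C} and column 6 has {A, B, C, D, F}, leaving only E.
Row 3, column 4: row 3 has {A, E, F} and column 4 has {A, C, D}, leaving only B.
Row 3, column 1: row 3 has {A, B, E, F} and column 1 has {A, C, E}, leaving only D.
Row 3, column 2: row 3 has {A, B, D, E, F} and column 2 has {B, F}, leaving only C.
Row 4, column 4: row 4 has {A, C, F} and column 4 has {A, B, C, D}, leaving only E.
Row 4, column 2: row 4 has {A, C, E, F} and column 2 has {B, C, F}, leaving only D.
Row 4 already has {A, C, D, E, F} and column 3 already has {A, E, F}, so row 4, column 3 must be B.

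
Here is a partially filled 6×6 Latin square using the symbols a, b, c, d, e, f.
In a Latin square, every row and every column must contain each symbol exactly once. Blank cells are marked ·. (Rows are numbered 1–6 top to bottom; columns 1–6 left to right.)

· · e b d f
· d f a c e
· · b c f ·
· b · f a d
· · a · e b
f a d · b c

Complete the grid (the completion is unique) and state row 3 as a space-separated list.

Row 3, column 2: row 3 has {b, c, f} and column 2 has {a, b, d}, leaving only e.
Row 3, column 6: row 3 has {b, c, e, f} and column 6 has {b, c, d, e, f}, leaving only a.
Row 3, column 1: row 3 has {a, b, c, e, f} and column 1 has {f}, leaving only d.
So row 3 reads: d e b c f a.

d e b c f a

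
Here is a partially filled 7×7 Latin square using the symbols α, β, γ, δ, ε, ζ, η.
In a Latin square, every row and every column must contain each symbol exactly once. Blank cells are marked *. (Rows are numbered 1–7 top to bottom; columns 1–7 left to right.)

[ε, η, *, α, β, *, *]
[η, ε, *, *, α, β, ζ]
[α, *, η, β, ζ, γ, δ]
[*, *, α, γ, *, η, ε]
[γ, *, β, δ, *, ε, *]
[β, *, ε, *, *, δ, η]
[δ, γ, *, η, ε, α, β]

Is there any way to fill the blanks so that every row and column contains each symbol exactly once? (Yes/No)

Row 2, column 4: row 2 together with column 4 already contain {α, β, γ, δ, ε, ζ, η} — every symbol — so nothing can go there. The grid has no valid completion.

No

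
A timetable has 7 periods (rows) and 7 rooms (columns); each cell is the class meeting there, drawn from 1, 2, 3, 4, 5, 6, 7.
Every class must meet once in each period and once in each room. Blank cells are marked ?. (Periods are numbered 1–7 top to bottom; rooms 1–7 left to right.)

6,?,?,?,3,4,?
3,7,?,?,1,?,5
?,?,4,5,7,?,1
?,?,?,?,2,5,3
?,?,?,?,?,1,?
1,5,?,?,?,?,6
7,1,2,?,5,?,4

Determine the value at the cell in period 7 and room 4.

Period 1, room 2: period 1 has {3, 4, 6} and room 2 has {1, 5, 7}, leaving only 2.
Period 1, room 7: period 1 has {2, 3, 4, 6} and room 7 has {1, 3, 4, 5, 6}, leaving only 7.
Period 1, room 4: period 1 has {2, 3, 4, 6, 7} and room 4 has {5}, leaving only 1.
Period 1, room 3: period 1 has {1, 2, 3, 4, 6, 7} and room 3 has {2, 4}, leaving only 5.
Period 2, room 3: period 2 has {1, 3, 5, 7} and room 3 has {2, 4, 5}, leaving only 6.
Period 2, room 6: period 2 has {1, 3, 5, 6, 7} and room 6 has {1, 4, 5}, leaving only 2.
Period 2, room 4: period 2 has {1, 2, 3, 5, 6, 7} and room 4 has {1, 5}, leaving only 4.
Period 3, room 1: period 3 has {1, 4, 5, 7} and room 1 has {1, 3, 6, 7}, leaving only 2.
Period 4, room 1: period 4 has {2, 3, 5} and room 1 has {1, 2, 3, 6, 7}, leaving only 4.
Period 4, room 2: period 4 has {2, 3, 4, 5} and room 2 has {1, 2, 5, 7}, leaving only 6.
Period 3, room 2: period 3 has {1, 2, 4, 5, 7} and room 2 has {1, 2, 5, 6, 7}, leaving only 3.
Period 3, room 6: period 3 has {1, 2, 3, 4, 5, 7} and room 6 has {1, 2, 4, 5}, leaving only 6.
Period 4, room 4: period 4 has {2, 3, 4, 5, 6} and room 4 has {1, 4, 5}, leaving only 7.
Period 4, room 3: period 4 has {2, 3, 4, 5, 6, 7} and room 3 has {2, 4, 5, 6}, leaving only 1.
Period 5, room 1: period 5 has {1} and room 1 has {1, 2, 3, 4, 6, 7}, leaving only 5.
Period 5, room 2: period 5 has {1, 5} and room 2 has {1, 2, 3, 5, 6, 7}, leaving only 4.
Period 5, room 5: period 5 has {1, 4, 5} and room 5 has {1, 2, 3, 5, 7}, leaving only 6.
Period 5, room 7: period 5 has {1, 4, 5, 6} and room 7 has {1, 3, 4, 5, 6, 7}, leaving only 2.
Period 5, room 4: period 5 has {1, 2, 4, 5, 6} and room 4 has {1, 4, 5, 7}, leaving only 3.
Period 7 already has {1, 2, 4, 5, 7} and room 4 already has {1, 3, 4, 5, 7}, so period 7, room 4 must be 6.

6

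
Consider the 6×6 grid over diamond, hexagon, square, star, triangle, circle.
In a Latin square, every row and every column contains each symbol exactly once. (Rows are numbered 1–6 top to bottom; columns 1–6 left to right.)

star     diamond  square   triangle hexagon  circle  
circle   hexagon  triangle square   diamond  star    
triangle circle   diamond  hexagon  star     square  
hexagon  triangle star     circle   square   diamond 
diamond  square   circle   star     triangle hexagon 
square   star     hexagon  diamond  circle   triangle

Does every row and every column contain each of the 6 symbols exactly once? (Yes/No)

Each row is a permutation of the 6 symbols, and so is each column.

Yes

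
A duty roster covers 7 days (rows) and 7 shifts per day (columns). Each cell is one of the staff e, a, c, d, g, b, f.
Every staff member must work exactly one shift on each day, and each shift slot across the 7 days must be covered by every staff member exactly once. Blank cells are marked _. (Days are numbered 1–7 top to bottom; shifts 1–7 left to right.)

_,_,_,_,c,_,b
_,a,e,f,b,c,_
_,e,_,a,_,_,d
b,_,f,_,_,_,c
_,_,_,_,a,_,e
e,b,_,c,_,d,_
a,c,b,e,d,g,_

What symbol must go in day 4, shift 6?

Day 2, shift 7: day 2 has {e, a, c, b, f} and shift 7 has {e, c, d, b}, leaving only g.
Day 2, shift 1: day 2 has {e, a, c, g, b, f} and shift 1 has {e, a, b}, leaving only d.
Day 7, shift 7: day 7 has {e, a, c, d, g, b} and shift 7 has {e, c, d, g, b}, leaving only f.
Day 6, shift 7: day 6 has {e, c, d, b} and shift 7 has {e, c, d, g, b, f}, leaving only a.
Day 6, shift 3: day 6 has {e, a, c, d, b} and shift 3 has {e, b, f}, leaving only g.
Day 3, shift 3: day 3 has {e, a, d} and shift 3 has {e, g, b, f}, leaving only c.
Day 5, shift 3: day 5 has {e, a} and shift 3 has {e, c, g, b, f}, leaving only d.
Day 1, shift 3: day 1 has {c, b} and shift 3 has {e, c, d, g, b, f}, leaving only a.
Day 6, shift 5: day 6 has {e, a, c, d, g, b} and shift 5 has {a, c, d, b}, leaving only f.
Day 3, shift 5: day 3 has {e, a, c, d} and shift 5 has {a, c, d, b, f}, leaving only g.
Day 3, shift 1: day 3 has {e, a, c, d, g} and shift 1 has {e, a, d, b}, leaving only f.
Day 1, shift 1: day 1 has {a, c, b} and shift 1 has {e, a, d, b, f}, leaving only g.
Day 1, shift 4: day 1 has {a, c, g, b} and shift 4 has {e, a, c, f}, leaving only d.
Day 1, shift 2: day 1 has {a, c, d, g, b} and shift 2 has {e, a, c, b}, leaving only f.
Day 1, shift 6: day 1 has {a, c, d, g, b, f} and shift 6 has {c, d, g}, leaving only e.
Day 4 already has {c, b, f} and shift 6 already has {e, c, d, g}, so day 4, shift 6 must be a.

a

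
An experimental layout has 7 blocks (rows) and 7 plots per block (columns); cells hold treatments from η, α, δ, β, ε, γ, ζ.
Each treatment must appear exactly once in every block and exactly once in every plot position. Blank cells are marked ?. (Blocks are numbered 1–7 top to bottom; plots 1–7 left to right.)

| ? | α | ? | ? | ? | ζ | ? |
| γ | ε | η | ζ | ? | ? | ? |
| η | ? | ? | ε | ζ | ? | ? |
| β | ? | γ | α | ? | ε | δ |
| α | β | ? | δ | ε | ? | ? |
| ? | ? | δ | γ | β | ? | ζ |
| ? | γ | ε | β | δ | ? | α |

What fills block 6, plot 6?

α

Block 1, plot 3: block 1 has {α, ζ} and plot 3 has {η, δ, ε, γ}, leaving only β.
Block 1, plot 4: block 1 has {α, β, ζ} and plot 4 has {α, δ, β, ε, γ, ζ}, leaving only η.
Block 1, plot 5: block 1 has {η, α, β, ζ} and plot 5 has {δ, β, ε, ζ}, leaving only γ.
Block 1, plot 7: block 1 has {η, α, β, γ, ζ} and plot 7 has {α, δ, ζ}, leaving only ε.
Block 1, plot 1: block 1 has {η, α, β, ε, γ, ζ} and plot 1 has {η, α, β, γ}, leaving only δ.
Block 2, plot 5: block 2 has {η, ε, γ, ζ} and plot 5 has {δ, β, ε, γ, ζ}, leaving only α.
Block 2, plot 7: block 2 has {η, α, ε, γ, ζ} and plot 7 has {α, δ, ε, ζ}, leaving only β.
Block 2, plot 6: block 2 has {η, α, β, ε, γ, ζ} and plot 6 has {ε, ζ}, leaving only δ.
Block 3, plot 2: block 3 has {η, ε, ζ} and plot 2 has {α, β, ε, γ}, leaving only δ.
Block 3, plot 3: block 3 has {η, δ, ε, ζ} and plot 3 has {η, δ, β, ε, γ}, leaving only α.
Block 3, plot 7: block 3 has {η, α, δ, ε, ζ} and plot 7 has {α, δ, β, ε, ζ}, leaving only γ.
Block 3, plot 6: block 3 has {η, α, δ, ε, γ, ζ} and plot 6 has {δ, ε, ζ}, leaving only β.
Block 4, plot 5: block 4 has {α, δ, β, ε, γ} and plot 5 has {α, δ, β, ε, γ, ζ}, leaving only η.
Block 4, plot 2: block 4 has {η, α, δ, β, ε, γ} and plot 2 has {α, δ, β, ε, γ}, leaving only ζ.
Block 5, plot 3: block 5 has {α, δ, β, ε} and plot 3 has {η, α, δ, β, ε, γ}, leaving only ζ.
Block 5, plot 7: block 5 has {α, δ, β, ε, ζ} and plot 7 has {α, δ, β, ε, γ, ζ}, leaving only η.
Block 5, plot 6: block 5 has {η, α, δ, β, ε, ζ} and plot 6 has {δ, β, ε, ζ}, leaving only γ.
Block 6, plot 1: block 6 has {δ, β, γ, ζ} and plot 1 has {η, α, δ, β, γ}, leaving only ε.
Block 6, plot 2: block 6 has {δ, β, ε, γ, ζ} and plot 2 has {α, δ, β, ε, γ, ζ}, leaving only η.
Block 6 already has {η, δ, β, ε, γ, ζ} and plot 6 already has {δ, β, ε, γ, ζ}, so block 6, plot 6 must be α.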